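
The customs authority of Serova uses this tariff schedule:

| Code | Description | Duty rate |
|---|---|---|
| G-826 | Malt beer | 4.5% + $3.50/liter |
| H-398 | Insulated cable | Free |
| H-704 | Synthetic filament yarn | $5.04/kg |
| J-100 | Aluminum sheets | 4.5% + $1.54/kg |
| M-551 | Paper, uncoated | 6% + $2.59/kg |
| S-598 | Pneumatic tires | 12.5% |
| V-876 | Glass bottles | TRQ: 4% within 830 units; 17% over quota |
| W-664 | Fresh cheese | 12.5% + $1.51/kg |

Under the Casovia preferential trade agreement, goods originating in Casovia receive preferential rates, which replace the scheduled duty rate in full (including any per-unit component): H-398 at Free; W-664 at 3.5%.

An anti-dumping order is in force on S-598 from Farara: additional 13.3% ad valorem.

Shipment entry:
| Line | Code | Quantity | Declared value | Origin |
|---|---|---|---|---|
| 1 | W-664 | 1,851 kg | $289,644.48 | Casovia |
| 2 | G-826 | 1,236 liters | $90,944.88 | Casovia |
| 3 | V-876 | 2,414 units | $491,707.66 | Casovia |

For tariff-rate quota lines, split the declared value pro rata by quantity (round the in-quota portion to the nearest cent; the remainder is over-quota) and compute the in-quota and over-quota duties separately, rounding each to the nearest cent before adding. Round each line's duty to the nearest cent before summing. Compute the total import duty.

$80,168.23

Line 1 (W-664, Casovia, 1,851 kg, $289,644.48):
Base rate for W-664 is 12.5% + $1.51/kg.
Origin Casovia qualifies under the Serova–Casovia agreement and W-664 is covered: preferential rate 3.5% applies instead.
Duty = $289,644.48 × 3.5% = $10,137.56.
Line 2 (G-826, Casovia, 1,236 liters, $90,944.88):
Base rate for G-826 is 4.5% + $3.50/liter.
Origin Casovia is the FTA partner but G-826 is not on the preference list; base rate stands.
Duty = $90,944.88 × 4.5% + 1,236 × $3.50 = $8,418.52.
Line 3 (V-876, Casovia, 2,414 units, $491,707.66):
Code V-876 is under a tariff-rate quota (threshold 830 units). In-quota: 830 units at 4%; over-quota: 1,584 units at 17%.
Pro-rata value split: in-quota = $491,707.66 × 830/2,414 = $169,062.70; over-quota = $491,707.66 − $169,062.70 = $322,644.96.
In-quota duty = $169,062.70 × 4% = $6,762.51. Over-quota duty = $322,644.96 × 17% = $54,849.64.
Line duty = $6,762.51 + $54,849.64 = $61,612.15.
Total = $10,137.56 + $8,418.52 + $61,612.15 = $80,168.23.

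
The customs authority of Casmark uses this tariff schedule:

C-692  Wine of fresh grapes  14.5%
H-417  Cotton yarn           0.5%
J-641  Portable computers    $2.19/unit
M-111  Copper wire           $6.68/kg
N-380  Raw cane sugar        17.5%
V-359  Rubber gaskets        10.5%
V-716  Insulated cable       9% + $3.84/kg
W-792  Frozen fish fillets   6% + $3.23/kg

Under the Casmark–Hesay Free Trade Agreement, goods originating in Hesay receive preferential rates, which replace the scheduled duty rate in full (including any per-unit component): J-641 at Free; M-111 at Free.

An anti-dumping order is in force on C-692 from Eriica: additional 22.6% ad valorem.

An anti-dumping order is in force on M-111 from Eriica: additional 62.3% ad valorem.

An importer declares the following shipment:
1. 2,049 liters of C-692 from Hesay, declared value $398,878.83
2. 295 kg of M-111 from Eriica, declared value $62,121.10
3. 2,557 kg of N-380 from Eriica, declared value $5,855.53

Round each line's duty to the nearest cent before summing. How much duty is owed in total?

$99,534.20

Line 1 (C-692, Hesay, 2,049 liters, $398,878.83):
Base rate for C-692 is 14.5%.
Origin Hesay is the FTA partner but C-692 is not on the preference list; base rate stands.
The additional-duty order on C-692 targets Eriica, not Hesay; it does not apply.
Duty = $398,878.83 × 14.5% = $57,837.43.
Line 2 (M-111, Eriica, 295 kg, $62,121.10):
Base rate for M-111 is $6.68/kg.
M-111 has an FTA preferential rate, but origin Eriica is not Hesay; base rate stands.
Additional duty on M-111 from Eriica: +62.3% ad valorem. Applied ad valorem rate = 62.3%.
Duty = $62,121.10 × 62.3% + 295 × $6.68 = $40,672.05.
Line 3 (N-380, Eriica, 2,557 kg, $5,855.53):
Base rate for N-380 is 17.5%.
Duty = $5,855.53 × 17.5% = $1,024.72.
Total = $57,837.43 + $40,672.05 + $1,024.72 = $99,534.20.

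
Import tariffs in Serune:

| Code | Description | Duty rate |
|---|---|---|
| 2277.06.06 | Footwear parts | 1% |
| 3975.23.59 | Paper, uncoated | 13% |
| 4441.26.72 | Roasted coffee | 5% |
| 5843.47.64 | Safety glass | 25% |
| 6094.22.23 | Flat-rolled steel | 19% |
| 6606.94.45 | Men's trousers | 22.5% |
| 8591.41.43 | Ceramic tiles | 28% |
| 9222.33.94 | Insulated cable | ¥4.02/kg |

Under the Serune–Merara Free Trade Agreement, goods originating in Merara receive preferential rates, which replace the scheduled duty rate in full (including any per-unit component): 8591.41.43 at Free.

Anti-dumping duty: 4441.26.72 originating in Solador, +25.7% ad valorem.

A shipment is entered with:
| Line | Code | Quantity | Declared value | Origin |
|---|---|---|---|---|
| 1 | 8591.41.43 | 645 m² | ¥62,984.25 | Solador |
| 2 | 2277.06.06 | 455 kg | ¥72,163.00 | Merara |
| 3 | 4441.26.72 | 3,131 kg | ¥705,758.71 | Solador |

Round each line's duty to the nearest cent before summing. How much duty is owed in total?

Line 1 (8591.41.43, Solador, 645 m², ¥62,984.25):
Base rate for 8591.41.43 is 28%.
8591.41.43 has an FTA preferential rate, but origin Solador is not Merara; base rate stands.
Duty = ¥62,984.25 × 28% = ¥17,635.59.
Line 2 (2277.06.06, Merara, 455 kg, ¥72,163.00):
Base rate for 2277.06.06 is 1%.
Origin Merara is the FTA partner but 2277.06.06 is not on the preference list; base rate stands.
Duty = ¥72,163.00 × 1% = ¥721.63.
Line 3 (4441.26.72, Solador, 3,131 kg, ¥705,758.71):
Base rate for 4441.26.72 is 5%.
Additional duty on 4441.26.72 from Solador: +25.7%. Applied ad valorem rate: 5% + 25.7% = 30.7%.
Duty = ¥705,758.71 × 30.7% = ¥216,667.92.
Total = ¥17,635.59 + ¥721.63 + ¥216,667.92 = ¥235,025.14.

¥235,025.14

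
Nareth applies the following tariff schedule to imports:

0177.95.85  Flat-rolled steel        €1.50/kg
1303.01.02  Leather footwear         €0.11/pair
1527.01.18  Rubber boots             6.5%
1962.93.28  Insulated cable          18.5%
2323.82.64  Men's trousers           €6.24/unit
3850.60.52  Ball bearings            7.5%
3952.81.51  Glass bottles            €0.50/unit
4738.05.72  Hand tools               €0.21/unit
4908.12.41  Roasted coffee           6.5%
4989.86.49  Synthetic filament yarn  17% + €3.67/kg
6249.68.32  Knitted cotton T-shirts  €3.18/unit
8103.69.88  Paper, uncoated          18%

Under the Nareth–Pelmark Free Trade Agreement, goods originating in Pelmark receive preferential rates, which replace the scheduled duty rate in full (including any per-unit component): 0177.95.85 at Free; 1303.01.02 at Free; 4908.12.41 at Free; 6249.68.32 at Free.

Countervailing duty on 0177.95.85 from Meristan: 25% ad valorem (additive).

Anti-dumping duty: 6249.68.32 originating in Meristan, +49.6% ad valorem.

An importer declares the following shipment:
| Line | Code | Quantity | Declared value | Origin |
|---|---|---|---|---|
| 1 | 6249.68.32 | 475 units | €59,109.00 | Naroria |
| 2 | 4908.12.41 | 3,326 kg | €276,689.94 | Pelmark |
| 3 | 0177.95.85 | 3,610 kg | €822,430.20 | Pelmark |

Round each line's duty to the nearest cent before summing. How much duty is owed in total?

€1,510.50

Line 1 (6249.68.32, Naroria, 475 units, €59,109.00):
Base rate for 6249.68.32 is €3.18/unit.
6249.68.32 has an FTA preferential rate, but origin Naroria is not Pelmark; base rate stands.
The additional-duty order on 6249.68.32 targets Meristan, not Naroria; it does not apply.
Duty = 475 × €3.18 = €1,510.50.
Line 2 (4908.12.41, Pelmark, 3,326 kg, €276,689.94):
Base rate for 4908.12.41 is 6.5%.
Origin Pelmark qualifies under the Nareth–Pelmark agreement and 4908.12.41 is covered: preferential rate Free applies instead.
Duty = €276,689.94 × 0% = €0.00.
Line 3 (0177.95.85, Pelmark, 3,610 kg, €822,430.20):
Base rate for 0177.95.85 is €1.50/kg.
Origin Pelmark qualifies under the Nareth–Pelmark agreement and 0177.95.85 is covered: preferential rate Free applies instead.
The additional-duty order on 0177.95.85 targets Meristan, not Pelmark; it does not apply.
Duty = €822,430.20 × 0% = €0.00.
Total = €1,510.50 + €0.00 + €0.00 = €1,510.50.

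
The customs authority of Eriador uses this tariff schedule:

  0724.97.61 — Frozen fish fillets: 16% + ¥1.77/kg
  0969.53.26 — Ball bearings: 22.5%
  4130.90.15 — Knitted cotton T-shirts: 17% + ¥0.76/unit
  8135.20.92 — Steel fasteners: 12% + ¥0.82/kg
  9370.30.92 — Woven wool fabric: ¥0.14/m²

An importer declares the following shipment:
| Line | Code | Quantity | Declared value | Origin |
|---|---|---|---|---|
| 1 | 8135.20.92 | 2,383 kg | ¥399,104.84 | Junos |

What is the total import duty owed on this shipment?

Line 1 (8135.20.92, Junos, 2,383 kg, ¥399,104.84):
Base rate for 8135.20.92 is 12% + ¥0.82/kg.
Duty = ¥399,104.84 × 12% + 2,383 × ¥0.82 = ¥49,846.64.

¥49,846.64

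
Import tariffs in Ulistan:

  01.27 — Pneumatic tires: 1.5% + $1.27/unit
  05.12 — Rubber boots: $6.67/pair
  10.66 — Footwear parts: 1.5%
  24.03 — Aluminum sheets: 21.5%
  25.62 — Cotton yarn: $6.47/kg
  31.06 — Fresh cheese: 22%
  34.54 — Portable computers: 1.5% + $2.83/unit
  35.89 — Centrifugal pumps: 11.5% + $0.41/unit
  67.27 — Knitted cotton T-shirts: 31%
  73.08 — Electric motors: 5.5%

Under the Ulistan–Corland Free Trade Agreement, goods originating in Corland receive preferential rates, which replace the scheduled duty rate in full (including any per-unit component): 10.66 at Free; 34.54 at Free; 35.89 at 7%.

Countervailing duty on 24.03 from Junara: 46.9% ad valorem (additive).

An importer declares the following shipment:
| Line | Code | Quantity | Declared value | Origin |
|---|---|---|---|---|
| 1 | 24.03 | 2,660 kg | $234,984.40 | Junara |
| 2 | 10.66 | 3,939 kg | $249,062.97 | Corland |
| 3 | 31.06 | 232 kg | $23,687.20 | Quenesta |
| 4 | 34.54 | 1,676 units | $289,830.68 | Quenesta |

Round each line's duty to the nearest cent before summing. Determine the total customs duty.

$175,031.05

Line 1 (24.03, Junara, 2,660 kg, $234,984.40):
Base rate for 24.03 is 21.5%.
Additional duty on 24.03 from Junara: +46.9%. Applied ad valorem rate: 21.5% + 46.9% = 68.4%.
Duty = $234,984.40 × 68.4% = $160,729.33.
Line 2 (10.66, Corland, 3,939 kg, $249,062.97):
Base rate for 10.66 is 1.5%.
Origin Corland qualifies under the Ulistan–Corland agreement and 10.66 is covered: preferential rate Free applies instead.
Duty = $249,062.97 × 0% = $0.00.
Line 3 (31.06, Quenesta, 232 kg, $23,687.20):
Base rate for 31.06 is 22%.
Duty = $23,687.20 × 22% = $5,211.18.
Line 4 (34.54, Quenesta, 1,676 units, $289,830.68):
Base rate for 34.54 is 1.5% + $2.83/unit.
34.54 has an FTA preferential rate, but origin Quenesta is not Corland; base rate stands.
Duty = $289,830.68 × 1.5% + 1,676 × $2.83 = $9,090.54.
Total = $160,729.33 + $0.00 + $5,211.18 + $9,090.54 = $175,031.05.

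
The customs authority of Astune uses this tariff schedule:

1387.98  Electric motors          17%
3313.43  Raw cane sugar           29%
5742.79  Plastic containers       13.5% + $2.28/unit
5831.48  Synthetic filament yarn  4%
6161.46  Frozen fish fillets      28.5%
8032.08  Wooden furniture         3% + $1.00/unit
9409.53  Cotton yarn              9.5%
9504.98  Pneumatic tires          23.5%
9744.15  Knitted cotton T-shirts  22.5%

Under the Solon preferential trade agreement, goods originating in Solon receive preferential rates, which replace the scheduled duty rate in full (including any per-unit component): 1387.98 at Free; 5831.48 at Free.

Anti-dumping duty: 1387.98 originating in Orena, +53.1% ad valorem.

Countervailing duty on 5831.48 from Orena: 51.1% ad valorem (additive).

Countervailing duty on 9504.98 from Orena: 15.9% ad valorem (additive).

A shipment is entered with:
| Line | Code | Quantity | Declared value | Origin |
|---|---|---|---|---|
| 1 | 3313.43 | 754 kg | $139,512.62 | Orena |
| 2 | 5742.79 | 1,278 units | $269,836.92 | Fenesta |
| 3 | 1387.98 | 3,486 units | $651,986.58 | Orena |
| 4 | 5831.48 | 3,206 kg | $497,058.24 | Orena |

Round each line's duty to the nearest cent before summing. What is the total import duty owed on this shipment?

Line 1 (3313.43, Orena, 754 kg, $139,512.62):
Base rate for 3313.43 is 29%.
Duty = $139,512.62 × 29% = $40,458.66.
Line 2 (5742.79, Fenesta, 1,278 units, $269,836.92):
Base rate for 5742.79 is 13.5% + $2.28/unit.
Duty = $269,836.92 × 13.5% + 1,278 × $2.28 = $39,341.82.
Line 3 (1387.98, Orena, 3,486 units, $651,986.58):
Base rate for 1387.98 is 17%.
1387.98 has an FTA preferential rate, but origin Orena is not Solon; base rate stands.
Additional duty on 1387.98 from Orena: +53.1%. Applied ad valorem rate: 17% + 53.1% = 70.1%.
Duty = $651,986.58 × 70.1% = $457,042.59.
Line 4 (5831.48, Orena, 3,206 kg, $497,058.24):
Base rate for 5831.48 is 4%.
5831.48 has an FTA preferential rate, but origin Orena is not Solon; base rate stands.
Additional duty on 5831.48 from Orena: +51.1%. Applied ad valorem rate: 4% + 51.1% = 55.1%.
Duty = $497,058.24 × 55.1% = $273,879.09.
Total = $40,458.66 + $39,341.82 + $457,042.59 + $273,879.09 = $810,722.16.

$810,722.16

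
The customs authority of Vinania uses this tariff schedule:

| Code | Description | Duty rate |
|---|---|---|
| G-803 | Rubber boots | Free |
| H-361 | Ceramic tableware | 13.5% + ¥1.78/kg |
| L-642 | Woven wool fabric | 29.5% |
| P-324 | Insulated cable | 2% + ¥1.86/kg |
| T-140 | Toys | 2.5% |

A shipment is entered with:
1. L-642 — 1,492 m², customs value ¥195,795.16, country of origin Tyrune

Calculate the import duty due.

Line 1 (L-642, Tyrune, 1,492 m², ¥195,795.16):
Base rate for L-642 is 29.5%.
Duty = ¥195,795.16 × 29.5% = ¥57,759.57.

¥57,759.57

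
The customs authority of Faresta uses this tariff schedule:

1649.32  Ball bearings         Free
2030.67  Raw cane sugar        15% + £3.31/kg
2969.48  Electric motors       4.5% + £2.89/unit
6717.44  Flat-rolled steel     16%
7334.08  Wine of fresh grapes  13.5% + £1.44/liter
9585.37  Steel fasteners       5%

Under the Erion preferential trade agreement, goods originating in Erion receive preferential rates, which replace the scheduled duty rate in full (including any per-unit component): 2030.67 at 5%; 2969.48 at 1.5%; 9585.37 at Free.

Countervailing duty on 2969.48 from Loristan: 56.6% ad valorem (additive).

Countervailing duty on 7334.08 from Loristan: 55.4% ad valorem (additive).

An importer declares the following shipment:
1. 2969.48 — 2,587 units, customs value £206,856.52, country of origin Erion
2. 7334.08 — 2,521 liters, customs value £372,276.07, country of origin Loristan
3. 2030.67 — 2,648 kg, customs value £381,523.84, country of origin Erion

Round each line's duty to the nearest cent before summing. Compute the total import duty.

Line 1 (2969.48, Erion, 2,587 units, £206,856.52):
Base rate for 2969.48 is 4.5% + £2.89/unit.
Origin Erion qualifies under the Faresta–Erion agreement and 2969.48 is covered: preferential rate 1.5% applies instead.
The additional-duty order on 2969.48 targets Loristan, not Erion; it does not apply.
Duty = £206,856.52 × 1.5% = £3,102.85.
Line 2 (7334.08, Loristan, 2,521 liters, £372,276.07):
Base rate for 7334.08 is 13.5% + £1.44/liter.
Additional duty on 7334.08 from Loristan: +55.4%. Applied ad valorem rate: 13.5% + 55.4% = 68.9%.
Duty = £372,276.07 × 68.9% + 2,521 × £1.44 = £260,128.45.
Line 3 (2030.67, Erion, 2,648 kg, £381,523.84):
Base rate for 2030.67 is 15% + £3.31/kg.
Origin Erion qualifies under the Faresta–Erion agreement and 2030.67 is covered: preferential rate 5% applies instead.
Duty = £381,523.84 × 5% = £19,076.19.
Total = £3,102.85 + £260,128.45 + £19,076.19 = £282,307.49.

£282,307.49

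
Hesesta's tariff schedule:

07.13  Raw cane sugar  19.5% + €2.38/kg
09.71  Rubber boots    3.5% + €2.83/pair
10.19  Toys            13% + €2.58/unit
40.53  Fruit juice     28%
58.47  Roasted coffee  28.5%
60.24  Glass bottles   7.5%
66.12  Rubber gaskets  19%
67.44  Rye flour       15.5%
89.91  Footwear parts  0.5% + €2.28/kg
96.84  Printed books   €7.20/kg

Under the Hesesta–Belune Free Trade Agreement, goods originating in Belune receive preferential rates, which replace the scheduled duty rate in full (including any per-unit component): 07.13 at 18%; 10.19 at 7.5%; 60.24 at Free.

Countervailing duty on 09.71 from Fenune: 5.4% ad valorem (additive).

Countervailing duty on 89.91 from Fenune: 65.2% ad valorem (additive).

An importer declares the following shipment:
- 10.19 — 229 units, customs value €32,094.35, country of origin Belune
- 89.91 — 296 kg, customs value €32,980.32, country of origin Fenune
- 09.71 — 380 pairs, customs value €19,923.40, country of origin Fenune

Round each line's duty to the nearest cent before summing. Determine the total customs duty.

€27,598.61

Line 1 (10.19, Belune, 229 units, €32,094.35):
Base rate for 10.19 is 13% + €2.58/unit.
Origin Belune qualifies under the Hesesta–Belune agreement and 10.19 is covered: preferential rate 7.5% applies instead.
Duty = €32,094.35 × 7.5% = €2,407.08.
Line 2 (89.91, Fenune, 296 kg, €32,980.32):
Base rate for 89.91 is 0.5% + €2.28/kg.
Additional duty on 89.91 from Fenune: +65.2%. Applied ad valorem rate: 0.5% + 65.2% = 65.7%.
Duty = €32,980.32 × 65.7% + 296 × €2.28 = €22,342.95.
Line 3 (09.71, Fenune, 380 pairs, €19,923.40):
Base rate for 09.71 is 3.5% + €2.83/pair.
Additional duty on 09.71 from Fenune: +5.4%. Applied ad valorem rate: 3.5% + 5.4% = 8.9%.
Duty = €19,923.40 × 8.9% + 380 × €2.83 = €2,848.58.
Total = €2,407.08 + €22,342.95 + €2,848.58 = €27,598.61.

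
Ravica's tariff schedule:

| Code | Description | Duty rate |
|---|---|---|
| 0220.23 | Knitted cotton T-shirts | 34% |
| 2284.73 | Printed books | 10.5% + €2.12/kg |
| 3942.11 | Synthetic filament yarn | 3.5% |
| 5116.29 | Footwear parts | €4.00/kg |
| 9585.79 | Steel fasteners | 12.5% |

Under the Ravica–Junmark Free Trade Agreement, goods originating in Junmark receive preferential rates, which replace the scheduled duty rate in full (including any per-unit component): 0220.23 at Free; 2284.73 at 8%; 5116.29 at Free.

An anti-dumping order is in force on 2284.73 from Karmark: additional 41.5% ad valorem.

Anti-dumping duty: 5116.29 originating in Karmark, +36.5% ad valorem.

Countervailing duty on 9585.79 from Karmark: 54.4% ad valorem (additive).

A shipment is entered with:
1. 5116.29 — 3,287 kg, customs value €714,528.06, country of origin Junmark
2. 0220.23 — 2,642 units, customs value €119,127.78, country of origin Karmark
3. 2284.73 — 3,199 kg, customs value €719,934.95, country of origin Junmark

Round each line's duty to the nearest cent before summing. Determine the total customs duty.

Line 1 (5116.29, Junmark, 3,287 kg, €714,528.06):
Base rate for 5116.29 is €4.00/kg.
Origin Junmark qualifies under the Ravica–Junmark agreement and 5116.29 is covered: preferential rate Free applies instead.
The additional-duty order on 5116.29 targets Karmark, not Junmark; it does not apply.
Duty = €714,528.06 × 0% = €0.00.
Line 2 (0220.23, Karmark, 2,642 units, €119,127.78):
Base rate for 0220.23 is 34%.
0220.23 has an FTA preferential rate, but origin Karmark is not Junmark; base rate stands.
Duty = €119,127.78 × 34% = €40,503.45.
Line 3 (2284.73, Junmark, 3,199 kg, €719,934.95):
Base rate for 2284.73 is 10.5% + €2.12/kg.
Origin Junmark qualifies under the Ravica–Junmark agreement and 2284.73 is covered: preferential rate 8% applies instead.
The additional-duty order on 2284.73 targets Karmark, not Junmark; it does not apply.
Duty = €719,934.95 × 8% = €57,594.80.
Total = €0.00 + €40,503.45 + €57,594.80 = €98,098.25.

€98,098.25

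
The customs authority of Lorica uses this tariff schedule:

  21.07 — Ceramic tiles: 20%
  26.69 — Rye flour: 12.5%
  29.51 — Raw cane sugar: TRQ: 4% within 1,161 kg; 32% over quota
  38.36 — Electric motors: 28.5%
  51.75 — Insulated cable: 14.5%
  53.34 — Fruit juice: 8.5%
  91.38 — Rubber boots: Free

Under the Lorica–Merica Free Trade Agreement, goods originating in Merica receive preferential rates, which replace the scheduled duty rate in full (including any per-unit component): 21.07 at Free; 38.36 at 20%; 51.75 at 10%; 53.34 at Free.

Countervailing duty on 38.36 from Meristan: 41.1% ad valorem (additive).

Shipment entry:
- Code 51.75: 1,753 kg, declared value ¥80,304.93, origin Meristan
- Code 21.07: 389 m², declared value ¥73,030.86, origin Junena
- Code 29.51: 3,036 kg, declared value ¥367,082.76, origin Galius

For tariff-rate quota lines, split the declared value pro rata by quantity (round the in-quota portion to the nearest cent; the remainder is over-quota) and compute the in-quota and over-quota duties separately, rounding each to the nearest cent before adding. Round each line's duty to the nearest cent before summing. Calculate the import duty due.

¥104,411.44

Line 1 (51.75, Meristan, 1,753 kg, ¥80,304.93):
Base rate for 51.75 is 14.5%.
51.75 has an FTA preferential rate, but origin Meristan is not Merica; base rate stands.
Duty = ¥80,304.93 × 14.5% = ¥11,644.21.
Line 2 (21.07, Junena, 389 m², ¥73,030.86):
Base rate for 21.07 is 20%.
21.07 has an FTA preferential rate, but origin Junena is not Merica; base rate stands.
Duty = ¥73,030.86 × 20% = ¥14,606.17.
Line 3 (29.51, Galius, 3,036 kg, ¥367,082.76):
Code 29.51 is under a tariff-rate quota (threshold 1,161 kg). In-quota: 1,161 kg at 4%; over-quota: 1,875 kg at 32%.
Pro-rata value split: in-quota = ¥367,082.76 × 1,161/3,036 = ¥140,376.51; over-quota = ¥367,082.76 − ¥140,376.51 = ¥226,706.25.
In-quota duty = ¥140,376.51 × 4% = ¥5,615.06. Over-quota duty = ¥226,706.25 × 32% = ¥72,546.00.
Line duty = ¥5,615.06 + ¥72,546.00 = ¥78,161.06.
Total = ¥11,644.21 + ¥14,606.17 + ¥78,161.06 = ¥104,411.44.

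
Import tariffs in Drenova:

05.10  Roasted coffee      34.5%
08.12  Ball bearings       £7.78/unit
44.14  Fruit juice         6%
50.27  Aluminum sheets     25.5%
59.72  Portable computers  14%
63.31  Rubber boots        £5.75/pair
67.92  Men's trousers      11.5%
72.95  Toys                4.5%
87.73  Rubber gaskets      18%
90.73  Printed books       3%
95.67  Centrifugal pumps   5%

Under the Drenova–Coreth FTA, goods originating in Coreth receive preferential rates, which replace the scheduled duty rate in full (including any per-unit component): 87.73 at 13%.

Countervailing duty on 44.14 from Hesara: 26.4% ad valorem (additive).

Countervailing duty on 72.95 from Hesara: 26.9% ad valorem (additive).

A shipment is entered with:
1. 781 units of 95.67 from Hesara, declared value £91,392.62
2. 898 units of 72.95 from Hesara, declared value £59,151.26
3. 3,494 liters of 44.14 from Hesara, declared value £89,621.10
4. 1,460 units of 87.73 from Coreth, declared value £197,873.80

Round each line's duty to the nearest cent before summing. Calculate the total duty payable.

£77,903.96

Line 1 (95.67, Hesara, 781 units, £91,392.62):
Base rate for 95.67 is 5%.
Duty = £91,392.62 × 5% = £4,569.63.
Line 2 (72.95, Hesara, 898 units, £59,151.26):
Base rate for 72.95 is 4.5%.
Additional duty on 72.95 from Hesara: +26.9%. Applied ad valorem rate: 4.5% + 26.9% = 31.4%.
Duty = £59,151.26 × 31.4% = £18,573.50.
Line 3 (44.14, Hesara, 3,494 liters, £89,621.10):
Base rate for 44.14 is 6%.
Additional duty on 44.14 from Hesara: +26.4%. Applied ad valorem rate: 6% + 26.4% = 32.4%.
Duty = £89,621.10 × 32.4% = £29,037.24.
Line 4 (87.73, Coreth, 1,460 units, £197,873.80):
Base rate for 87.73 is 18%.
Origin Coreth qualifies under the Drenova–Coreth agreement and 87.73 is covered: preferential rate 13% applies instead.
Duty = £197,873.80 × 13% = £25,723.59.
Total = £4,569.63 + £18,573.50 + £29,037.24 + £25,723.59 = £77,903.96.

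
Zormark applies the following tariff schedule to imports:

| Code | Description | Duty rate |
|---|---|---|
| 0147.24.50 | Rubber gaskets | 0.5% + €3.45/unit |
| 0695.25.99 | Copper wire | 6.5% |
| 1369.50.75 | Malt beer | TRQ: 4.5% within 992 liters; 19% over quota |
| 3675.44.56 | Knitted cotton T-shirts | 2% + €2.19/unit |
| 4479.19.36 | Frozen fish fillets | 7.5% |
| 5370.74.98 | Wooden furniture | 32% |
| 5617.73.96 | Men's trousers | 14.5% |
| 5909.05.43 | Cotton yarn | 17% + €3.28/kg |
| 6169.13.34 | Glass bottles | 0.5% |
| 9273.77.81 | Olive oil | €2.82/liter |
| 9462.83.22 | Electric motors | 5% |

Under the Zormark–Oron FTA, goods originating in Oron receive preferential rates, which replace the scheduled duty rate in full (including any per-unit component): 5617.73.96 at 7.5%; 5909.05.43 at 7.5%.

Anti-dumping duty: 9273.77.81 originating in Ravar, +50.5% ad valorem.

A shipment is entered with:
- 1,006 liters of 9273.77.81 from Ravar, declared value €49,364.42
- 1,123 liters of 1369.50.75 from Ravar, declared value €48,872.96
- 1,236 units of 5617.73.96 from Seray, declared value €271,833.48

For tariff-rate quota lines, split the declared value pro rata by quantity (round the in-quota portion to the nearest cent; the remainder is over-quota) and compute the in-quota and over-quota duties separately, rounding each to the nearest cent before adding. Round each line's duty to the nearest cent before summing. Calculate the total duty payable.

Line 1 (9273.77.81, Ravar, 1,006 liters, €49,364.42):
Base rate for 9273.77.81 is €2.82/liter.
Additional duty on 9273.77.81 from Ravar: +50.5% ad valorem. Applied ad valorem rate = 50.5%.
Duty = €49,364.42 × 50.5% + 1,006 × €2.82 = €27,765.95.
Line 2 (1369.50.75, Ravar, 1,123 liters, €48,872.96):
Code 1369.50.75 is under a tariff-rate quota (threshold 992 liters). In-quota: 992 liters at 4.5%; over-quota: 131 liters at 19%.
Pro-rata value split: in-quota = €48,872.96 × 992/1,123 = €43,171.84; over-quota = €48,872.96 − €43,171.84 = €5,701.12.
In-quota duty = €43,171.84 × 4.5% = €1,942.73. Over-quota duty = €5,701.12 × 19% = €1,083.21.
Line duty = €1,942.73 + €1,083.21 = €3,025.94.
Line 3 (5617.73.96, Seray, 1,236 units, €271,833.48):
Base rate for 5617.73.96 is 14.5%.
5617.73.96 has an FTA preferential rate, but origin Seray is not Oron; base rate stands.
Duty = €271,833.48 × 14.5% = €39,415.85.
Total = €27,765.95 + €3,025.94 + €39,415.85 = €70,207.74.

€70,207.74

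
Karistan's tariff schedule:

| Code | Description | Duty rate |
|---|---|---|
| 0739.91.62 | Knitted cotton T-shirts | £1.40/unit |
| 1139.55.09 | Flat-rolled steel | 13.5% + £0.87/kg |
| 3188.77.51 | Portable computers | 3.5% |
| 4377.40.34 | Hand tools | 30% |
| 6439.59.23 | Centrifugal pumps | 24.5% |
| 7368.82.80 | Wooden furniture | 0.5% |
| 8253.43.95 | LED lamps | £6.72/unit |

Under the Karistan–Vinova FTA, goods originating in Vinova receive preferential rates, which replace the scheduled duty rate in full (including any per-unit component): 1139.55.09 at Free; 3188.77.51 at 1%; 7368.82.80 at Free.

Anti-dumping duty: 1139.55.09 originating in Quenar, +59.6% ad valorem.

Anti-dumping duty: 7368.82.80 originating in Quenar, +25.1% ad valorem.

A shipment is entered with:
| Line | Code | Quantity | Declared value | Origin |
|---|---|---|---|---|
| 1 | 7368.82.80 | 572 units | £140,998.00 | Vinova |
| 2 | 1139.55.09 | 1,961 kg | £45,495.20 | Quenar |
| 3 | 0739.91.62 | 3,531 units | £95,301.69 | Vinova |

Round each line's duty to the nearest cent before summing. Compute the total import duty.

Line 1 (7368.82.80, Vinova, 572 units, £140,998.00):
Base rate for 7368.82.80 is 0.5%.
Origin Vinova qualifies under the Karistan–Vinova agreement and 7368.82.80 is covered: preferential rate Free applies instead.
The additional-duty order on 7368.82.80 targets Quenar, not Vinova; it does not apply.
Duty = £140,998.00 × 0% = £0.00.
Line 2 (1139.55.09, Quenar, 1,961 kg, £45,495.20):
Base rate for 1139.55.09 is 13.5% + £0.87/kg.
1139.55.09 has an FTA preferential rate, but origin Quenar is not Vinova; base rate stands.
Additional duty on 1139.55.09 from Quenar: +59.6%. Applied ad valorem rate: 13.5% + 59.6% = 73.1%.
Duty = £45,495.20 × 73.1% + 1,961 × £0.87 = £34,963.06.
Line 3 (0739.91.62, Vinova, 3,531 units, £95,301.69):
Base rate for 0739.91.62 is £1.40/unit.
Origin Vinova is the FTA partner but 0739.91.62 is not on the preference list; base rate stands.
Duty = 3,531 × £1.40 = £4,943.40.
Total = £0.00 + £34,963.06 + £4,943.40 = £39,906.46.

£39,906.46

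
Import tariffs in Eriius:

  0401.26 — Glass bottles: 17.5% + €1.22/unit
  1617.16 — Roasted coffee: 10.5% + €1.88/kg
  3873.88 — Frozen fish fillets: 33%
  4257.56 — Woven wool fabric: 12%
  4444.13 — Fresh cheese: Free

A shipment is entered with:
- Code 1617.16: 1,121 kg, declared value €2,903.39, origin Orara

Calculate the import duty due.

Line 1 (1617.16, Orara, 1,121 kg, €2,903.39):
Base rate for 1617.16 is 10.5% + €1.88/kg.
Duty = €2,903.39 × 10.5% + 1,121 × €1.88 = €2,412.34.

€2,412.34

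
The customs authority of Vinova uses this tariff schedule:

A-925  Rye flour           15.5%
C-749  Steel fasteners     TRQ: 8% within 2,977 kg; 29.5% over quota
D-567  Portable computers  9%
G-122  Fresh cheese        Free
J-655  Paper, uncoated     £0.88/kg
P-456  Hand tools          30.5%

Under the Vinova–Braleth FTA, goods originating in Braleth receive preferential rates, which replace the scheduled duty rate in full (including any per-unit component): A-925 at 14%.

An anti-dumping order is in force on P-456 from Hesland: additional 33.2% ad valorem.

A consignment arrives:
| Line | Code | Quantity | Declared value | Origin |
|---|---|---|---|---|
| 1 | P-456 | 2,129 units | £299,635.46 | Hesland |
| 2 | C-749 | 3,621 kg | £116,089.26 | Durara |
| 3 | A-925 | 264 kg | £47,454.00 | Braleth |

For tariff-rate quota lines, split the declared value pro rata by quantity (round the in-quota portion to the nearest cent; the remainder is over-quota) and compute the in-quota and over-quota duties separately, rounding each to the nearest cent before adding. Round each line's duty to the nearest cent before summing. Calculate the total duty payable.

Line 1 (P-456, Hesland, 2,129 units, £299,635.46):
Base rate for P-456 is 30.5%.
Additional duty on P-456 from Hesland: +33.2%. Applied ad valorem rate: 30.5% + 33.2% = 63.7%.
Duty = £299,635.46 × 63.7% = £190,867.79.
Line 2 (C-749, Durara, 3,621 kg, £116,089.26):
Code C-749 is under a tariff-rate quota (threshold 2,977 kg). In-quota: 2,977 kg at 8%; over-quota: 644 kg at 29.5%.
Pro-rata value split: in-quota = £116,089.26 × 2,977/3,621 = £95,442.62; over-quota = £116,089.26 − £95,442.62 = £20,646.64.
In-quota duty = £95,442.62 × 8% = £7,635.41. Over-quota duty = £20,646.64 × 29.5% = £6,090.76.
Line duty = £7,635.41 + £6,090.76 = £13,726.17.
Line 3 (A-925, Braleth, 264 kg, £47,454.00):
Base rate for A-925 is 15.5%.
Origin Braleth qualifies under the Vinova–Braleth agreement and A-925 is covered: preferential rate 14% applies instead.
Duty = £47,454.00 × 14% = £6,643.56.
Total = £190,867.79 + £13,726.17 + £6,643.56 = £211,237.52.

£211,237.52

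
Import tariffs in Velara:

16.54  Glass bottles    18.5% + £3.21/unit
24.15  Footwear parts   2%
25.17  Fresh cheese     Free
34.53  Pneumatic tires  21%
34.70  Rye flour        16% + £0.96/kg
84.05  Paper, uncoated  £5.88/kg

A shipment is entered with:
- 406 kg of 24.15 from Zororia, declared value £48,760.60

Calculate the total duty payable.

£975.21

Line 1 (24.15, Zororia, 406 kg, £48,760.60):
Base rate for 24.15 is 2%.
Duty = £48,760.60 × 2% = £975.21.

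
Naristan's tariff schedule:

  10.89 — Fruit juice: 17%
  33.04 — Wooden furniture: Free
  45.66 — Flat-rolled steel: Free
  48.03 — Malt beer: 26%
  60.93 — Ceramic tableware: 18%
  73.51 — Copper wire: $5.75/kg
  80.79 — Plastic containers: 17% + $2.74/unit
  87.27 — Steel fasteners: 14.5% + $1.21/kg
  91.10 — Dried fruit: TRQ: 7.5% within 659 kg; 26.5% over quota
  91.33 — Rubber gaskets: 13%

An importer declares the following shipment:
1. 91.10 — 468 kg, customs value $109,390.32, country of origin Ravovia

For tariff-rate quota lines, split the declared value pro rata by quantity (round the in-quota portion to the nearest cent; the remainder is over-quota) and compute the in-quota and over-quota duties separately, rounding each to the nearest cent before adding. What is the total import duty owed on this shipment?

Line 1 (91.10, Ravovia, 468 kg, $109,390.32):
Code 91.10 is under a tariff-rate quota (threshold 659 kg). Quantity 468 kg is within the quota, so the in-quota rate 7.5% applies to the full value.
Duty = $109,390.32 × 7.5% = $8,204.27.

$8,204.27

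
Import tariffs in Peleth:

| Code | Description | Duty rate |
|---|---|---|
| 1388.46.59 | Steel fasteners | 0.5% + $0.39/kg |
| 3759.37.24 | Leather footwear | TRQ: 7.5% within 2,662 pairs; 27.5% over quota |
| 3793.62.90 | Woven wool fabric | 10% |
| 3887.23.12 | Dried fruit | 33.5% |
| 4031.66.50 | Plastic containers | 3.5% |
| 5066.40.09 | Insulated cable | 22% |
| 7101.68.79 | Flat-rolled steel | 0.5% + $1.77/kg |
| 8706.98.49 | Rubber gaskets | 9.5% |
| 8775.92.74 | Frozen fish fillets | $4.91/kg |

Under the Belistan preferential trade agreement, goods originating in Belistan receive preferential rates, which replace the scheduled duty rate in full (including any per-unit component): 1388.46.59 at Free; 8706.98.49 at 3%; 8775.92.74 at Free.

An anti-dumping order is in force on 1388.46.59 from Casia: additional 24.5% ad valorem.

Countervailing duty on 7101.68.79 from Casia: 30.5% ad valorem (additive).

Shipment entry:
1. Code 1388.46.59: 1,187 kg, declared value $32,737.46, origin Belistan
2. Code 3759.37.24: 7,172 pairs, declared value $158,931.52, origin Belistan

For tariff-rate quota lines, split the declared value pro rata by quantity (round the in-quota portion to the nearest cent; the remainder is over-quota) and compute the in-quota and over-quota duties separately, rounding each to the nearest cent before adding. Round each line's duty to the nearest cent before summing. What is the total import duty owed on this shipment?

$31,908.18

Line 1 (1388.46.59, Belistan, 1,187 kg, $32,737.46):
Base rate for 1388.46.59 is 0.5% + $0.39/kg.
Origin Belistan qualifies under the Peleth–Belistan agreement and 1388.46.59 is covered: preferential rate Free applies instead.
The additional-duty order on 1388.46.59 targets Casia, not Belistan; it does not apply.
Duty = $32,737.46 × 0% = $0.00.
Line 2 (3759.37.24, Belistan, 7,172 pairs, $158,931.52):
Code 3759.37.24 is under a tariff-rate quota (threshold 2,662 pairs). In-quota: 2,662 pairs at 7.5%; over-quota: 4,510 pairs at 27.5%.
Pro-rata value split: in-quota = $158,931.52 × 2,662/7,172 = $58,989.92; over-quota = $158,931.52 − $58,989.92 = $99,941.60.
In-quota duty = $58,989.92 × 7.5% = $4,424.24. Over-quota duty = $99,941.60 × 27.5% = $27,483.94.
Line duty = $4,424.24 + $27,483.94 = $31,908.18.
Total = $0.00 + $31,908.18 = $31,908.18.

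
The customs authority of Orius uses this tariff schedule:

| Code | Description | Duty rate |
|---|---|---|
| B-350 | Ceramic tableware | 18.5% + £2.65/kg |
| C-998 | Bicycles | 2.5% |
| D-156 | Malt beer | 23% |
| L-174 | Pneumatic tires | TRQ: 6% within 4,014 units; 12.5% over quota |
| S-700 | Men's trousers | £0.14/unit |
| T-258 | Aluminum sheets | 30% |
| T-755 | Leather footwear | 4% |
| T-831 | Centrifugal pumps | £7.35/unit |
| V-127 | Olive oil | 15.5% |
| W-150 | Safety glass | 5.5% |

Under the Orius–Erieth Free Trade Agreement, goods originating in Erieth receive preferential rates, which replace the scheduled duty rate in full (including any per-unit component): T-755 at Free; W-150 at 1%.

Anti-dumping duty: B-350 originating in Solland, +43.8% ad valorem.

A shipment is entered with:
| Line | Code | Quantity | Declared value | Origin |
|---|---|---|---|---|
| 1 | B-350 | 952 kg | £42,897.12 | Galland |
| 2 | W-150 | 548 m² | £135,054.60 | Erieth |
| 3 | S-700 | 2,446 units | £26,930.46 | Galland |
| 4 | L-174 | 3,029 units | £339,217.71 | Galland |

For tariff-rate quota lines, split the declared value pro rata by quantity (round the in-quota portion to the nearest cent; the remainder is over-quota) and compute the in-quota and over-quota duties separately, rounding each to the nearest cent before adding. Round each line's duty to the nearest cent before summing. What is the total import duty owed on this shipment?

£32,504.82

Line 1 (B-350, Galland, 952 kg, £42,897.12):
Base rate for B-350 is 18.5% + £2.65/kg.
The additional-duty order on B-350 targets Solland, not Galland; it does not apply.
Duty = £42,897.12 × 18.5% + 952 × £2.65 = £10,458.77.
Line 2 (W-150, Erieth, 548 m², £135,054.60):
Base rate for W-150 is 5.5%.
Origin Erieth qualifies under the Orius–Erieth agreement and W-150 is covered: preferential rate 1% applies instead.
Duty = £135,054.60 × 1% = £1,350.55.
Line 3 (S-700, Galland, 2,446 units, £26,930.46):
Base rate for S-700 is £0.14/unit.
Duty = 2,446 × £0.14 = £342.44.
Line 4 (L-174, Galland, 3,029 units, £339,217.71):
Code L-174 is under a tariff-rate quota (threshold 4,014 units). Quantity 3,029 units is within the quota, so the in-quota rate 6% applies to the full value.
Duty = £339,217.71 × 6% = £20,353.06.
Total = £10,458.77 + £1,350.55 + £342.44 + £20,353.06 = £32,504.82.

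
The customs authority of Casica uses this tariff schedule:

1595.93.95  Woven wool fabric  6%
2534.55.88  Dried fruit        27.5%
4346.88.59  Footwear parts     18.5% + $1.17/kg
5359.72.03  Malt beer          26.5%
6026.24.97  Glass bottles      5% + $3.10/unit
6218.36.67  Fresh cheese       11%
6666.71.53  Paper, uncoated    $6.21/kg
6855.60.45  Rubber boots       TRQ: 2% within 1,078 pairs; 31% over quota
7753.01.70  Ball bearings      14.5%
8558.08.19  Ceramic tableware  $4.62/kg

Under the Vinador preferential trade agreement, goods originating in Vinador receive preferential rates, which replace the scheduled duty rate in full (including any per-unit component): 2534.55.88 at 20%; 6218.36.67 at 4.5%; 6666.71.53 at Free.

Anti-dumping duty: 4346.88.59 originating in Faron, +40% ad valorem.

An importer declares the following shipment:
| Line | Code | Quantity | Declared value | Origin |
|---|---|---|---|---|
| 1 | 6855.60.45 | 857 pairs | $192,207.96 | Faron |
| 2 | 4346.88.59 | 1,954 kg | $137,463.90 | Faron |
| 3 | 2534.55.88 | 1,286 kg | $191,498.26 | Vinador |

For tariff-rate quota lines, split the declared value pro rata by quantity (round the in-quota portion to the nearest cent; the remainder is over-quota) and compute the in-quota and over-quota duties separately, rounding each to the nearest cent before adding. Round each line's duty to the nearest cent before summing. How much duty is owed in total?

Line 1 (6855.60.45, Faron, 857 pairs, $192,207.96):
Code 6855.60.45 is under a tariff-rate quota (threshold 1,078 pairs). Quantity 857 pairs is within the quota, so the in-quota rate 2% applies to the full value.
Duty = $192,207.96 × 2% = $3,844.16.
Line 2 (4346.88.59, Faron, 1,954 kg, $137,463.90):
Base rate for 4346.88.59 is 18.5% + $1.17/kg.
Additional duty on 4346.88.59 from Faron: +40%. Applied ad valorem rate: 18.5% + 40% = 58.5%.
Duty = $137,463.90 × 58.5% + 1,954 × $1.17 = $82,702.56.
Line 3 (2534.55.88, Vinador, 1,286 kg, $191,498.26):
Base rate for 2534.55.88 is 27.5%.
Origin Vinador qualifies under the Casica–Vinador agreement and 2534.55.88 is covered: preferential rate 20% applies instead.
Duty = $191,498.26 × 20% = $38,299.65.
Total = $3,844.16 + $82,702.56 + $38,299.65 = $124,846.37.

$124,846.37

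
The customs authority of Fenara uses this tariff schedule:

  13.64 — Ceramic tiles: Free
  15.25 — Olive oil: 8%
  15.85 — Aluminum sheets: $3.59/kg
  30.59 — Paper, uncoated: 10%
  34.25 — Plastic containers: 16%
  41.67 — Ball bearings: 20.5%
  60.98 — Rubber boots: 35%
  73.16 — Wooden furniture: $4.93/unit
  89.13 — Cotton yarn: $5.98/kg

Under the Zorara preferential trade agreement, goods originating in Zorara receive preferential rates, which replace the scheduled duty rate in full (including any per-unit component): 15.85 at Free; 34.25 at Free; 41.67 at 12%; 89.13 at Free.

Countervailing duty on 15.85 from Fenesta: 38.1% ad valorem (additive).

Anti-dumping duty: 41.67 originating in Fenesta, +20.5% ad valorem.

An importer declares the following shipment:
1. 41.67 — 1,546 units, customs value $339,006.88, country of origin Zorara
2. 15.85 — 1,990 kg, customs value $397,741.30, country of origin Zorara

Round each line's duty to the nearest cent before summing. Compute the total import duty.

$40,680.83

Line 1 (41.67, Zorara, 1,546 units, $339,006.88):
Base rate for 41.67 is 20.5%.
Origin Zorara qualifies under the Fenara–Zorara agreement and 41.67 is covered: preferential rate 12% applies instead.
The additional-duty order on 41.67 targets Fenesta, not Zorara; it does not apply.
Duty = $339,006.88 × 12% = $40,680.83.
Line 2 (15.85, Zorara, 1,990 kg, $397,741.30):
Base rate for 15.85 is $3.59/kg.
Origin Zorara qualifies under the Fenara–Zorara agreement and 15.85 is covered: preferential rate Free applies instead.
The additional-duty order on 15.85 targets Fenesta, not Zorara; it does not apply.
Duty = $397,741.30 × 0% = $0.00.
Total = $40,680.83 + $0.00 = $40,680.83.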